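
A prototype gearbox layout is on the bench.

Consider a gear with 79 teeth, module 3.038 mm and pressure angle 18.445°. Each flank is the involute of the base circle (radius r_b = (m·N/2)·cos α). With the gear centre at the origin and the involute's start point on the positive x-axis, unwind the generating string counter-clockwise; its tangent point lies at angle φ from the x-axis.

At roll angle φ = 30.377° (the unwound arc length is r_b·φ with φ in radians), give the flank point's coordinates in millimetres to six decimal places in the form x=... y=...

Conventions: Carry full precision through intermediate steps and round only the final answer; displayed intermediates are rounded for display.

x=128.728514 y=5.497550

topology: single-mesh involute geometry — m = 3.038, N = 79
pitch radius r_p = m·N/2 = 3.038·79/2 = 120.001000
base radius r_b = r_p·cos α = 120.001000·cos 18.445° = 113.836286
roll angle φ = 30.377° = 0.53017867 rad
x = r_b·(cos φ + φ·sin φ) = 128.728514
y = r_b·(sin φ − φ·cos φ) = 5.497550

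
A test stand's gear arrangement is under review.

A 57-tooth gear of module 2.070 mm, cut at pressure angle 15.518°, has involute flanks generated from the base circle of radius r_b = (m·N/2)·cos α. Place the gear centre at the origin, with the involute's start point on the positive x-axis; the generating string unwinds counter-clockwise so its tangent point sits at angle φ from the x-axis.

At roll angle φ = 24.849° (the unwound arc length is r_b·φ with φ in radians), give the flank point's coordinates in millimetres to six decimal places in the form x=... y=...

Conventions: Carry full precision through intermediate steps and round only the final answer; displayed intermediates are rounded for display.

recognized (one wheel, involute flank): single-mesh tooth geometry, m = 2.070, N = 57
pitch radius r_p = m·N/2 = 2.070·57/2 = 58.995000
base radius r_b = r_p·cos α = 58.995000·cos 15.518° = 56.844423
roll angle φ = 24.849° = 0.43369687 rad
x = r_b·(cos φ + φ·sin φ) = 61.941668
y = r_b·(sin φ − φ·cos φ) = 1.516822

x=61.941668 y=1.516822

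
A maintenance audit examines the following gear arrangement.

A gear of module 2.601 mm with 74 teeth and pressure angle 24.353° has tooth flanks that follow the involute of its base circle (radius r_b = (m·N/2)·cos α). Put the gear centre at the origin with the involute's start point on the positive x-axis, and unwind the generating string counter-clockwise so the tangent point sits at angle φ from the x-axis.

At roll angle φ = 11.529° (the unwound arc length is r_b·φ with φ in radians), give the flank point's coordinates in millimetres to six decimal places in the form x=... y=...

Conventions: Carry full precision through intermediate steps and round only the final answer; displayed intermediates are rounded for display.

single-mesh involute tooth geometry (74T wheel at module 2.601)
pitch radius r_p = m·N/2 = 2.601·74/2 = 96.237000
base radius r_b = r_p·cos α = 96.237000·cos 24.353° = 87.674046
roll angle φ = 11.529° = 0.20121901 rad
x = r_b·(cos φ + φ·sin φ) = 89.431041
y = r_b·(sin φ − φ·cos φ) = 0.237136

x=89.431041 y=0.237136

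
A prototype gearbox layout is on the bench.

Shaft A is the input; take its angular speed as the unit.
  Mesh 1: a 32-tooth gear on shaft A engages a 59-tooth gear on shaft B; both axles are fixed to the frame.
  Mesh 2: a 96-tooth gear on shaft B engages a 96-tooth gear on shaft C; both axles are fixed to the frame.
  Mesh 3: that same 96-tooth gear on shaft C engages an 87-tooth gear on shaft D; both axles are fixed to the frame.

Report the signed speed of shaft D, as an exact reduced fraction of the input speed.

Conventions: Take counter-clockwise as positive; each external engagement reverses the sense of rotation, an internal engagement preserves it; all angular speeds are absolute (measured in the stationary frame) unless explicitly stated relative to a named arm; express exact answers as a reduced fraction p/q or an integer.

-1024/1711

3-mesh fixed-axis compound train (all bearings frame-fixed)
mesh 1 [32T→59T]: |ω|/ω_in = 1×32/59 = 32/59, sense flips to −
mesh 2 [96T→96T]: |ω|/ω_in = (32/59)×96/96 = 32/59, sense flips to +
mesh 3 [96T→87T]: |ω|/ω_in = (32/59)×96/87 = 1024/1711, sense flips to −
signed output speed (× input speed) = -1024/1711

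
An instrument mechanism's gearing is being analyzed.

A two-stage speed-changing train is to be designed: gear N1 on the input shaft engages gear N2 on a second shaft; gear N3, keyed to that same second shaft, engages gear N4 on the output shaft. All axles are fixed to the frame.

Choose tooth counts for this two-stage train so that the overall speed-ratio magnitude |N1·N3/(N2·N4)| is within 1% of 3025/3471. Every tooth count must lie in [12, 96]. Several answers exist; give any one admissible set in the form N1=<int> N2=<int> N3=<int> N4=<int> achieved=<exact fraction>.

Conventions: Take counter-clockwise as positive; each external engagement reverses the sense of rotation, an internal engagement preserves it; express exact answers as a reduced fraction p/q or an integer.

topology: fixed-axis compound train — 2 stages, target 3025/3471
target = 3025/3471 in lowest terms: an exact hit needs N1·N3 = k·3025 and N2·N4 = k·3471 for one integer k, every count in [12, 96]; additionally prefer no 1:1 stage (N1 ≠ N2, N3 ≠ N4)
k = 1: N1·N3 = 3025 = 55·55, N2·N4 = 3471 = 39·89
achieved = 55·55/(39·89) = 3025/3471; |achieved − target| = 0 ≤ 121/13884 ✓

N1=55 N2=39 N3=55 N4=89 achieved=3025/3471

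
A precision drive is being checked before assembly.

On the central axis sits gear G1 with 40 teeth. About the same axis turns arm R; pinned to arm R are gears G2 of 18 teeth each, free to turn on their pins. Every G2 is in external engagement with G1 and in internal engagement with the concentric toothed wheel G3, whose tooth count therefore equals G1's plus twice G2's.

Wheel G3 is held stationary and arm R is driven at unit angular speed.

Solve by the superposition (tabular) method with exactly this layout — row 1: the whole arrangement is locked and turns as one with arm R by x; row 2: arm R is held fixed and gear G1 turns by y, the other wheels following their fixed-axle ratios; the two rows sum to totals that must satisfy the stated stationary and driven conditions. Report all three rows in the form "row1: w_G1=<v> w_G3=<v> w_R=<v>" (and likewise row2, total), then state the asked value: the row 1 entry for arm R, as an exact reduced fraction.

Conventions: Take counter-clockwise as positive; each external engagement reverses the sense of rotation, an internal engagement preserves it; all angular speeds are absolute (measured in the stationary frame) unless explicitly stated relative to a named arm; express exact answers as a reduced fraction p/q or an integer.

row1: w_G1=1 w_G3=1 w_R=1
row2: w_G1=19/10 w_G3=-1 w_R=0
total: w_G1=29/10 w_G3=0 w_R=1
asked value: 1

class = planetary set [G3 = 40+2·18 = 76; Willis about the carrier]
row 1: whole set turns with the arm by x
row 2 — arm fixed, fixed-axis ratios: sun y, ring −(40/76)·y, arm 0
boundary: total ω_ring = x − (40/76)·y = 0 and total ω_arm = x = 1  ⇒  y = 19/10, x = 1
row 2 ring = −(40/76)·19/10 = -1
totals (row 1 + row 2): sun 1 + 19/10 = 29/10, ring 1 + (-1) = 0, arm 1 + 0 = 1
asked cell (row1, arm) = 1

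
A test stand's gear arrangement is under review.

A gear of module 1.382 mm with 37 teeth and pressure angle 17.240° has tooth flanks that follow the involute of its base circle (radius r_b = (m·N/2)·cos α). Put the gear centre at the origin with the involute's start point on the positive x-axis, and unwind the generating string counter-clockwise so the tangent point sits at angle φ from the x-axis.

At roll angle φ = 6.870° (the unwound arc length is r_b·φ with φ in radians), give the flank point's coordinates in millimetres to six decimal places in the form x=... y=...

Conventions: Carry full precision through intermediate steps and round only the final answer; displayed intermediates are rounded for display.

x=24.593218 y=0.014011

class = single-mesh tooth geometry [base-circle involute, m = 1.382, 37T]
pitch radius r_p = m·N/2 = 1.382·37/2 = 25.567000
base radius r_b = r_p·cos α = 25.567000·cos 17.240° = 24.418318
roll angle φ = 6.870° = 0.11990412 rad
x = r_b·(cos φ + φ·sin φ) = 24.593218
y = r_b·(sin φ − φ·cos φ) = 0.014011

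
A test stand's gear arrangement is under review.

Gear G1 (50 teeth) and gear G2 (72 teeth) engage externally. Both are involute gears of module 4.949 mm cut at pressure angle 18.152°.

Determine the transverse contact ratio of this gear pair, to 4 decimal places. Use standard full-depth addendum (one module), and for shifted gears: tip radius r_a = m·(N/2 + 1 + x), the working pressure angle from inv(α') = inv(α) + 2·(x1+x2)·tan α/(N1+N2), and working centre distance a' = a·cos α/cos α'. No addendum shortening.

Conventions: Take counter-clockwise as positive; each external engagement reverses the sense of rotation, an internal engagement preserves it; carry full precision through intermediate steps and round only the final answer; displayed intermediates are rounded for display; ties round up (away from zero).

topology: single-mesh involute geometry — m = 4.949, 50T/72T pair
base radii: r_b1 = 117.567625, r_b2 = 169.297380
tip radii: r_a1 = 128.674000, r_a2 = 183.113000
no profile shift: α' = α, a' = a
action lengths: √(r_a1²−r_b1²) = 52.295811, √(r_a2²−r_b2²) = 69.776557
base pitch p_b = π·m·cos α = 14.773983
CR = (52.295811 + 69.776557 − 301.889000·sin 18.15200°)/14.773983 = 1.896725
contact ratio ≈ 1.8967

1.8967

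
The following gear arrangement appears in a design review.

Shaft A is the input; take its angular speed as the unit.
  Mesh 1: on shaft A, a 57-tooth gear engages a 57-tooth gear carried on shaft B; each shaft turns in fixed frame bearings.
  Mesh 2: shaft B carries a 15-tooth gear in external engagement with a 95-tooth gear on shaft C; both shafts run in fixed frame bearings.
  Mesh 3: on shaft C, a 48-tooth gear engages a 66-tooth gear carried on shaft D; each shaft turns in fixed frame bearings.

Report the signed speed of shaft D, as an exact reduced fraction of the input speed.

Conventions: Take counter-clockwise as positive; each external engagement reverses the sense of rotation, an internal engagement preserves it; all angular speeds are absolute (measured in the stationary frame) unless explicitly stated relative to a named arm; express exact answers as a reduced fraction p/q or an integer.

3-mesh fixed-axis compound train (all bearings frame-fixed)
mesh 1 [57T→57T]: |ω|/ω_in = 1×57/57 = 1, sense flips to −
mesh 2 [15T→95T]: |ω|/ω_in = 1×15/95 = 3/19, sense flips to +
mesh 3 [48T→66T]: |ω|/ω_in = (3/19)×48/66 = 24/209, sense flips to −
signed output speed (× input speed) = -24/209

-24/209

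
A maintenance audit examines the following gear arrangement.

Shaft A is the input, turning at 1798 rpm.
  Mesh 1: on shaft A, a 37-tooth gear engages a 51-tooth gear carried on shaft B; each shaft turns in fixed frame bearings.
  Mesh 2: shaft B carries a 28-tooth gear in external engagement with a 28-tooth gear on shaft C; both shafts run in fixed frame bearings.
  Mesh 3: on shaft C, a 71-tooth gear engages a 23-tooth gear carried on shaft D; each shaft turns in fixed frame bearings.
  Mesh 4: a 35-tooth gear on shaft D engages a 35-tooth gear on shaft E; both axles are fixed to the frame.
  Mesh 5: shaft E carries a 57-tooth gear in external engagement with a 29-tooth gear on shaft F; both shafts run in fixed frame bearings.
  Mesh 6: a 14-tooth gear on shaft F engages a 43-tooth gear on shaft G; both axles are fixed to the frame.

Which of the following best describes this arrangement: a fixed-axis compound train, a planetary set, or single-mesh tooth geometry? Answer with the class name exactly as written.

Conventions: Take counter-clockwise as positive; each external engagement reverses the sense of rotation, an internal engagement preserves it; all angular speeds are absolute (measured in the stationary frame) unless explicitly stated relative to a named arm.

fixed-axis compound train

topology: fixed-axis compound train — 6 meshes, A→G
classification: fixed-axis compound train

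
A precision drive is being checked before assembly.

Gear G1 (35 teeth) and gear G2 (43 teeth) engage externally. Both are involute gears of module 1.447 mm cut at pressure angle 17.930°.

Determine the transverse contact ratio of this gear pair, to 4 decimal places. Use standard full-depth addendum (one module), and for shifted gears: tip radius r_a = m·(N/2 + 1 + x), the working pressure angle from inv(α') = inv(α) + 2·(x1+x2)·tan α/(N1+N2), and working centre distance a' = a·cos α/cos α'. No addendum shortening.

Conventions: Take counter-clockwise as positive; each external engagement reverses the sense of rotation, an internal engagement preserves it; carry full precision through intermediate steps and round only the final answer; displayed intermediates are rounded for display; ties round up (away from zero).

1.8160

recognized (one external pair, fixed centres): single-mesh tooth geometry, m = 1.447, N1 = 35, N2 = 43
base radii: r_b1 = 24.092671, r_b2 = 29.599567
tip radii: r_a1 = 26.769500, r_a2 = 32.557500
no profile shift: α' = α, a' = a
action lengths: √(r_a1²−r_b1²) = 11.668305, √(r_a2²−r_b2²) = 13.559367
base pitch p_b = π·m·cos α = 4.325106
CR = (11.668305 + 13.559367 − 56.433000·sin 17.93000°)/4.325106 = 1.816025
contact ratio ≈ 1.8160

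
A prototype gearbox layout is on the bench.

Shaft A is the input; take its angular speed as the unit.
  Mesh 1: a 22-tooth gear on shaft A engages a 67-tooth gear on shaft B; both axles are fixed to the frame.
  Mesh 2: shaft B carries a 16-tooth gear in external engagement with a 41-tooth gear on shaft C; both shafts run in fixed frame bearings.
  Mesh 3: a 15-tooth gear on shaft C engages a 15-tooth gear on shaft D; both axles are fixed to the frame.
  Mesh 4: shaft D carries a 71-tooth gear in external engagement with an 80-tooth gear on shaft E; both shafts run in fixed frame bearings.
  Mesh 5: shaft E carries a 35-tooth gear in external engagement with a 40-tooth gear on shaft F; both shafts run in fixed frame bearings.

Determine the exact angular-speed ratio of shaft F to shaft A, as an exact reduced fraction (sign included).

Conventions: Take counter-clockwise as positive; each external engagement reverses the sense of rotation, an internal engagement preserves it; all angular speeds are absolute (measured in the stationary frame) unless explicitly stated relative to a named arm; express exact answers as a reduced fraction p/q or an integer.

-5467/54940

class = fixed-axis compound train [5 meshes; 5 ratios multiply, 5 sense flips]
mesh 1 [22T→67T]: running ratio 22/67, sense −
mesh 2 [16T→41T]: running ratio 352/2747, sense +
mesh 3 [15T→15T]: running ratio 352/2747, sense −
mesh 4 [71T→80T]: running ratio 1562/13735, sense +
mesh 5 [35T→40T]: running ratio 5467/54940, sense −
ω_out/ω_in = -5467/54940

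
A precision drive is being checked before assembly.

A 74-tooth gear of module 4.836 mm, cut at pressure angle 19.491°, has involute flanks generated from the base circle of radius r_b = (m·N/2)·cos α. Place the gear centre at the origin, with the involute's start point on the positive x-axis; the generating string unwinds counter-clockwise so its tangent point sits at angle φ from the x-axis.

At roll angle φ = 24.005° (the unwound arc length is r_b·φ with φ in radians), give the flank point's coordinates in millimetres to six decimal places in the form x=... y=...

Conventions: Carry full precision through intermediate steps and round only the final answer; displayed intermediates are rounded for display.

x=182.839023 y=4.062863

recognized (one wheel, involute flank): single-mesh tooth geometry, m = 4.836, N = 74
pitch radius r_p = m·N/2 = 4.836·74/2 = 178.932000
base radius r_b = r_p·cos α = 178.932000·cos 19.491° = 168.678107
roll angle φ = 24.005° = 0.41896629 rad
x = r_b·(cos φ + φ·sin φ) = 182.839023
y = r_b·(sin φ − φ·cos φ) = 4.062863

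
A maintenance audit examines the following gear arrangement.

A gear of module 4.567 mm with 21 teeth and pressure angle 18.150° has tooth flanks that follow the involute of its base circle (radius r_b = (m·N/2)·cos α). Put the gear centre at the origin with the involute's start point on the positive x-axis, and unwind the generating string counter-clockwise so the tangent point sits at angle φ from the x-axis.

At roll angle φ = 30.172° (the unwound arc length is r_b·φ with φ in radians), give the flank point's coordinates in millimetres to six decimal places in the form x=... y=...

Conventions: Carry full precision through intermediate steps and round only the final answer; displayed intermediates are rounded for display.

topology: single-mesh involute geometry — m = 4.567, N = 21
pitch radius r_p = m·N/2 = 4.567·21/2 = 47.953500
base radius r_b = r_p·cos α = 47.953500·cos 18.150° = 45.567538
roll angle φ = 30.172° = 0.52660074 rad
x = r_b·(cos φ + φ·sin φ) = 51.454351
y = r_b·(sin φ − φ·cos φ) = 2.157184

x=51.454351 y=2.157184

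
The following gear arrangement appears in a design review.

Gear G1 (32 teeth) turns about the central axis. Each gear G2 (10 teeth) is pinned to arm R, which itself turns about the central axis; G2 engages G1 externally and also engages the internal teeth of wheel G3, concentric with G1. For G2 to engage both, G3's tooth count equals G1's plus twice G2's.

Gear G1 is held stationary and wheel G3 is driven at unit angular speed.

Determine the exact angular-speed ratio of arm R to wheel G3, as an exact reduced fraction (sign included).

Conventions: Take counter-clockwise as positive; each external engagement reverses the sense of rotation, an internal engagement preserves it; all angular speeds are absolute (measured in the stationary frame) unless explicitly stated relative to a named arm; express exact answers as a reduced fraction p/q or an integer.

planetary set (32T centre, 10T on arm, 52T internal) — Willis relation
ring teeth: 32 + 2·10 = 52
32(ω_sun−ω_arm) = −52(ω_ring−ω_arm),  ω_sun = 0, ω_ring = 1
32(0−ω_arm) = −52(1−ω_arm)  ⇒  84·ω_arm = 52  ⇒  ω_arm = 13/21
ω_out/ω_in = 13/21

13/21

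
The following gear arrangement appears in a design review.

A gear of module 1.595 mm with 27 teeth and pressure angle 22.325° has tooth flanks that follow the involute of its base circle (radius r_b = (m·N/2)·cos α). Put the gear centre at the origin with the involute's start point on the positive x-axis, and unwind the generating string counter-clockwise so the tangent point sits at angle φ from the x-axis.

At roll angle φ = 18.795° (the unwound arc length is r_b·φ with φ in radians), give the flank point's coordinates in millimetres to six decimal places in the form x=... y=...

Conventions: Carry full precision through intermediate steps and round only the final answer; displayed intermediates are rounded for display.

topology: single-mesh involute geometry — m = 1.595, N = 27
pitch radius r_p = m·N/2 = 1.595·27/2 = 21.532500
base radius r_b = r_p·cos α = 21.532500·cos 22.325° = 19.918511
roll angle φ = 18.795° = 0.32803463 rad
x = r_b·(cos φ + φ·sin φ) = 20.961536
y = r_b·(sin φ − φ·cos φ) = 0.231854

x=20.961536 y=0.231854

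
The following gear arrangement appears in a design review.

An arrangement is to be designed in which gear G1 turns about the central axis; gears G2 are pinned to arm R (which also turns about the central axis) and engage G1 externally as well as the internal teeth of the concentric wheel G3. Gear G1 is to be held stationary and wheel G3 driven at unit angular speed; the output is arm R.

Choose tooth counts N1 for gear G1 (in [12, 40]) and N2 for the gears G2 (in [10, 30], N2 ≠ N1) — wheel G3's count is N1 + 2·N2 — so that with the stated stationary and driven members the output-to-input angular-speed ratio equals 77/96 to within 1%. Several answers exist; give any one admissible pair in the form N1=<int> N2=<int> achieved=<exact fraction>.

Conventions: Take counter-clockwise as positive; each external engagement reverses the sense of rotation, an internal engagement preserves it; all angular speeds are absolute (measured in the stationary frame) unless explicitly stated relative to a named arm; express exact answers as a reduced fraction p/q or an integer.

N1=19 N2=29 achieved=77/96

design class (target 77/96): planetary set
Willis with ω_sun = 0: ω_arm/ω_ring = N3/(N1+N3); set equal to 77/96  ⇒  N3/N1 = (77/96)/(1 − 77/96) = 77/19
N3 = N1 + 2·N2  ⇒  N2/N1 = (N3/N1 − 1)/2 = (77/19 − 1)/2 = 29/19
smallest multiple with N1 ≥ 12 and N2 ≥ 10: k = 1  ⇒  N1 = 1·19 = 19, N2 = 1·29 = 29 (N1 ≤ 40, N2 ≤ 30, N2 ≠ N1 ✓), N3 = 19 + 2·29 = 77
check: N3/(N1+N3) with N1 = 19, N3 = 77 gives 77/96; |achieved − target| = 0 ≤ 77/9600 ✓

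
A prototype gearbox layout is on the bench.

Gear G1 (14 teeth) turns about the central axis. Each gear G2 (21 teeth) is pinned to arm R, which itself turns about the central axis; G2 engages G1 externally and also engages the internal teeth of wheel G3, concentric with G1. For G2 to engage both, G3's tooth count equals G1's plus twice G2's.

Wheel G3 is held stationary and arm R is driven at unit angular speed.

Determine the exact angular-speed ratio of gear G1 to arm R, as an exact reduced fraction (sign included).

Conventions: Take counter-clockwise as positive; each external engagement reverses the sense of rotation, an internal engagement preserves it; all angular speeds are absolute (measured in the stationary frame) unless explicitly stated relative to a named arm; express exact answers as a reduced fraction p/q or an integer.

5

planetary set (14T centre, 21T on arm, 56T internal) — Willis relation
ring teeth: 14 + 2·21 = 56
14(ω_sun−ω_arm) = −56(ω_ring−ω_arm),  ω_ring = 0, ω_arm = 1
ω_sun = 1 − (56/14)(0−1) = 5
ω_out/ω_in = 5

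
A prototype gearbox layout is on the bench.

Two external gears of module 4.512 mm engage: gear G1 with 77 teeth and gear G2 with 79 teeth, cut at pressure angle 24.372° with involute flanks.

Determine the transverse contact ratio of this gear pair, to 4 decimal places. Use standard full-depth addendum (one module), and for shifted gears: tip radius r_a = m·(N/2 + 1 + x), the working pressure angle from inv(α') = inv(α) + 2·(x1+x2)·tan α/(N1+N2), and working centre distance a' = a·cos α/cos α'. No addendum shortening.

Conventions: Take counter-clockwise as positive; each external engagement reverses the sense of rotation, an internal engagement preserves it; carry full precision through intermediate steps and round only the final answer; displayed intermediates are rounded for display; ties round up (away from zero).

1.6014

single-mesh involute tooth geometry (77T engaging 79T at module 4.512)
base radii: r_b1 = 158.231730, r_b2 = 162.341645
tip radii: r_a1 = 178.224000, r_a2 = 182.736000
no profile shift: α' = α, a' = a
action lengths: √(r_a1²−r_b1²) = 82.015326, √(r_a2²−r_b2²) = 83.890618
base pitch p_b = π·m·cos α = 12.911679
CR = (82.015326 + 83.890618 − 351.936000·sin 24.37200°)/12.911679 = 1.601362
contact ratio ≈ 1.6014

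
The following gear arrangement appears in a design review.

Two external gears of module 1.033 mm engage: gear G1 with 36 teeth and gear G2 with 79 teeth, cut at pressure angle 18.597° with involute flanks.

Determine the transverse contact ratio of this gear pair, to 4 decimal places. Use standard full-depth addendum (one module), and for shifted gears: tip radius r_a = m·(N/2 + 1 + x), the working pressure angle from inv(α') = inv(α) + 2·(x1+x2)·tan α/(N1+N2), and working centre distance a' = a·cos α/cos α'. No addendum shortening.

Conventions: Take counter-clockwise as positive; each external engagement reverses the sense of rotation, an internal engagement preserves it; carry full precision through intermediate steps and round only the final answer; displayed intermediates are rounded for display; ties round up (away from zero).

1.8390

topology: single-mesh involute geometry — m = 1.033, 36T/79T pair
base radii: r_b1 = 17.623116, r_b2 = 38.672950
tip radii: r_a1 = 19.627000, r_a2 = 41.836500
no profile shift: α' = α, a' = a
action lengths: √(r_a1²−r_b1²) = 8.639728, √(r_a2²−r_b2²) = 15.959188
base pitch p_b = π·m·cos α = 3.075814
CR = (8.639728 + 15.959188 − 59.397500·sin 18.59700°)/3.075814 = 1.839018
contact ratio ≈ 1.8390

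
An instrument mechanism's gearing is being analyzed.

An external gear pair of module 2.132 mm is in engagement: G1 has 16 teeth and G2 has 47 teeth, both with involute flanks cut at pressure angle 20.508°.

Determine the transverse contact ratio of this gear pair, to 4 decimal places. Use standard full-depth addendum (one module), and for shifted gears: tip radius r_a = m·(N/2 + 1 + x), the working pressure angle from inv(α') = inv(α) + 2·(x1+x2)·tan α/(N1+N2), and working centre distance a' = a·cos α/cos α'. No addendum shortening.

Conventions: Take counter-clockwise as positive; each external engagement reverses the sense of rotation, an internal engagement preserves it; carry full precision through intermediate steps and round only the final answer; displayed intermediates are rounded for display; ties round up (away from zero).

single-mesh involute tooth geometry (16T engaging 47T at module 2.132)
base radii: r_b1 = 15.975047, r_b2 = 46.926700
tip radii: r_a1 = 19.188000, r_a2 = 52.234000
no profile shift: α' = α, a' = a
action lengths: √(r_a1²−r_b1²) = 10.629075, √(r_a2²−r_b2²) = 22.940698
base pitch p_b = π·m·cos α = 6.273386
CR = (10.629075 + 22.940698 − 67.158000·sin 20.50800°)/6.273386 = 1.600692
contact ratio ≈ 1.6007

1.6007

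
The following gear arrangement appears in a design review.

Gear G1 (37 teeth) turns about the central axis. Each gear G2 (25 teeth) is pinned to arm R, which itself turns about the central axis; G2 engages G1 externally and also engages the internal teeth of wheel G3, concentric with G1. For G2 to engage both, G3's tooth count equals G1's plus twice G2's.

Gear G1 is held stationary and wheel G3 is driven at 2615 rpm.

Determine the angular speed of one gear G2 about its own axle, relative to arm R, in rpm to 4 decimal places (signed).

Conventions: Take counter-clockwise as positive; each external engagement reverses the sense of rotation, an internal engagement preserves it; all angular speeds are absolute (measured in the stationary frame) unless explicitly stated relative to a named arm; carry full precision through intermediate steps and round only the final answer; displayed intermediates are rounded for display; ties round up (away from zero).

topology: planetary set — G1 37T / G2 25T / G3 87T, arm = carrier (Willis)
normalise by the input: solve with ω_ring = 1, then scale by 2615 rpm
ring teeth: 37 + 2·25 = 87
37(ω_sun−ω_arm) = −87(ω_ring−ω_arm),  ω_sun = 0, ω_ring = 1
37(0−ω_arm) = −87(1−ω_arm)  ⇒  124·ω_arm = 87  ⇒  ω_arm = 87/124
sun–planet mesh: 37·(0−87/124) = −25·(ω_p−ω_arm)  ⇒  ω_p−ω_arm = 3219/3100
scale: ω_p−ω_arm = 3219/3100 × 2615 rpm = +2715.3823 rpm

+2715.3823 rpm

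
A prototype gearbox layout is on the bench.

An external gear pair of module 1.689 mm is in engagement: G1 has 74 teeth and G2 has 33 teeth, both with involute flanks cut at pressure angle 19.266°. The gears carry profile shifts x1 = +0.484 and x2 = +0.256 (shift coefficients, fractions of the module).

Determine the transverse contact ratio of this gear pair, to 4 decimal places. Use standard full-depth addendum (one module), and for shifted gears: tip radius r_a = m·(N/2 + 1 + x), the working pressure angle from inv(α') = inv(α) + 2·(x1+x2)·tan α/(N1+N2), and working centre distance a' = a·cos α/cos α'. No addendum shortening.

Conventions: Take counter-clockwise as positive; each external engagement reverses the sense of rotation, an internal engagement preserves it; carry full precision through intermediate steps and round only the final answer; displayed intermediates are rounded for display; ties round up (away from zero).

single-mesh involute tooth geometry (74T engaging 33T at module 1.689)
base radii: r_b1 = 58.993199, r_b2 = 26.307778
tip radii: r_a1 = 64.999476, r_a2 = 29.989884
inv(α') = inv(19.266°) + 2·(+0.484+0.256)·tan α/(74+33) = 0.01810844  ⇒  α' = 21.29241°
a' = a·cos α / cos α' = 90.3615·cos 19.266°/cos 21.29241° = 91.550258
action lengths: √(r_a1²−r_b1²) = 27.289821, √(r_a2²−r_b2²) = 14.397707
base pitch p_b = π·m·cos α = 5.008989
CR = (27.289821 + 14.397707 − 91.550258·sin 21.29241°)/5.008989 = 1.685587
contact ratio ≈ 1.6856

1.6856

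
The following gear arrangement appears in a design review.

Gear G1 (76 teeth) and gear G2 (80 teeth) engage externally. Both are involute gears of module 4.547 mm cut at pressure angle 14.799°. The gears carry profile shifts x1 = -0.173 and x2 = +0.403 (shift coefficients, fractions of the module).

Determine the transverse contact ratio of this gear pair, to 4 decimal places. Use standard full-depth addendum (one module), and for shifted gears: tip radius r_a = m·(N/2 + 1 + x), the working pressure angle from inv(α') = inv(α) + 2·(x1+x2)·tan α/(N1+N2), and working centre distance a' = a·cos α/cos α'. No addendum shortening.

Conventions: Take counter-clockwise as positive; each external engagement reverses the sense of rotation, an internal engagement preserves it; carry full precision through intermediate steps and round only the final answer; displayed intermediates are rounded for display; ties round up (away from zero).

single-mesh involute tooth geometry (76T engaging 80T at module 4.547)
base radii: r_b1 = 167.054316, r_b2 = 175.846649
tip radii: r_a1 = 176.546369, r_a2 = 188.259441
inv(α') = inv(14.799°) + 2·(-0.173+0.403)·tan α/(76+80) = 0.00668048  ⇒  α' = 15.41154°
a' = a·cos α / cos α' = 354.6660·cos 14.799°/cos 15.41154° = 355.690936
action lengths: √(r_a1²−r_b1²) = 57.109332, √(r_a2²−r_b2²) = 67.227771
base pitch p_b = π·m·cos α = 13.810963
CR = (57.109332 + 67.227771 − 355.690936·sin 15.41154°)/13.810963 = 2.158585
contact ratio ≈ 2.1586

2.1586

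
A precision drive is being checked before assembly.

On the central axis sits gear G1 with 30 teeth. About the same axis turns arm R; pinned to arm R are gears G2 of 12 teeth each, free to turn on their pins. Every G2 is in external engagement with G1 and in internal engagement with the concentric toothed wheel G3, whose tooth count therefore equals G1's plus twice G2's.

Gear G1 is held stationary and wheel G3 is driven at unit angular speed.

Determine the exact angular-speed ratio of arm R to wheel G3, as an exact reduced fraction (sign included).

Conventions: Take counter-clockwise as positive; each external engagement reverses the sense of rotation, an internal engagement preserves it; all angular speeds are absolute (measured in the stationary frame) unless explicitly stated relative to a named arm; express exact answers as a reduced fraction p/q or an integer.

9/14

planetary set (30T centre, 12T on arm, 54T internal) — Willis relation
ring teeth: 30 + 2·12 = 54
30(ω_sun−ω_arm) = −54(ω_ring−ω_arm),  ω_sun = 0, ω_ring = 1
30(0−ω_arm) = −54(1−ω_arm)  ⇒  84·ω_arm = 54  ⇒  ω_arm = 9/14
ω_out/ω_in = 9/14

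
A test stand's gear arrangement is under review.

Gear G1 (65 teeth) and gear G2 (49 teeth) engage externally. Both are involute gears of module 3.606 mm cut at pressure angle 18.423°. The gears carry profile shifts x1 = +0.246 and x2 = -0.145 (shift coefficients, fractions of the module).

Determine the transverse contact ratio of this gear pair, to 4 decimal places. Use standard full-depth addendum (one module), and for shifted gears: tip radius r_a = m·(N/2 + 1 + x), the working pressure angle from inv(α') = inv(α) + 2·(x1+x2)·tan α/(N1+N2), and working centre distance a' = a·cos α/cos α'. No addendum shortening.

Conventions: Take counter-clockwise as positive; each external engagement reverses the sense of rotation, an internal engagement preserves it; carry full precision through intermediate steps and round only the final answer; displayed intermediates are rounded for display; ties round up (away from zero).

1.8494

topology: single-mesh involute geometry — m = 3.606, 65T/49T pair
base radii: r_b1 = 111.188665, r_b2 = 83.819148
tip radii: r_a1 = 121.688076, r_a2 = 91.430130
inv(α') = inv(18.423°) + 2·(+0.246-0.145)·tan α/(65+49) = 0.01214986  ⇒  α' = 18.72253°
a' = a·cos α / cos α' = 205.5420·cos 18.423°/cos 18.72253° = 205.903363
action lengths: √(r_a1²−r_b1²) = 49.447634, √(r_a2²−r_b2²) = 36.521489
base pitch p_b = π·m·cos α = 10.747984
CR = (49.447634 + 36.521489 − 205.903363·sin 18.72253°)/10.747984 = 1.849385
contact ratio ≈ 1.8494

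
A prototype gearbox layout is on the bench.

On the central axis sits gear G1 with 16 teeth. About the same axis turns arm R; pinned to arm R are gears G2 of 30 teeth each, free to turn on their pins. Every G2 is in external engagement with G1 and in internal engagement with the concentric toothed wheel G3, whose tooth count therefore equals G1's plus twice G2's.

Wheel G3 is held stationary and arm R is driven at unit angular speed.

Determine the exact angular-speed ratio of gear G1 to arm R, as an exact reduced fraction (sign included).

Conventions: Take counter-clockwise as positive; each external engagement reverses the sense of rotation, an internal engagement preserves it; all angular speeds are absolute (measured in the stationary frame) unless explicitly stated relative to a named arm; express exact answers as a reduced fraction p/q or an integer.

planetary set (16T centre, 30T on arm, 76T internal) — Willis relation
ring teeth: 16 + 2·30 = 76
16(ω_sun−ω_arm) = −76(ω_ring−ω_arm),  ω_ring = 0, ω_arm = 1
ω_sun = 1 − (76/16)(0−1) = 23/4
ω_out/ω_in = 23/4

23/4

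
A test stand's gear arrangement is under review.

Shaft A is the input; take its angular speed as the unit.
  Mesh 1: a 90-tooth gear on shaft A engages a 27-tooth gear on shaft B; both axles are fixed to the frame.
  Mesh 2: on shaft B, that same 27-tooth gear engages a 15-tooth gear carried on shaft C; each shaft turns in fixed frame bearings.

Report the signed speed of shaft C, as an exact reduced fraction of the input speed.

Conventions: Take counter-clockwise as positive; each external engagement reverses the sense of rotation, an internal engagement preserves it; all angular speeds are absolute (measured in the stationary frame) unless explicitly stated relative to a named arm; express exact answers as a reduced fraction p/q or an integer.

6

2-mesh fixed-axis compound train (all bearings frame-fixed)
mesh 1 [90T→27T]: |ω|/ω_in = 1×90/27 = 10/3, sense flips to −
mesh 2 [27T→15T]: |ω|/ω_in = (10/3)×27/15 = 6, sense flips to +
signed output speed (× input speed) = 6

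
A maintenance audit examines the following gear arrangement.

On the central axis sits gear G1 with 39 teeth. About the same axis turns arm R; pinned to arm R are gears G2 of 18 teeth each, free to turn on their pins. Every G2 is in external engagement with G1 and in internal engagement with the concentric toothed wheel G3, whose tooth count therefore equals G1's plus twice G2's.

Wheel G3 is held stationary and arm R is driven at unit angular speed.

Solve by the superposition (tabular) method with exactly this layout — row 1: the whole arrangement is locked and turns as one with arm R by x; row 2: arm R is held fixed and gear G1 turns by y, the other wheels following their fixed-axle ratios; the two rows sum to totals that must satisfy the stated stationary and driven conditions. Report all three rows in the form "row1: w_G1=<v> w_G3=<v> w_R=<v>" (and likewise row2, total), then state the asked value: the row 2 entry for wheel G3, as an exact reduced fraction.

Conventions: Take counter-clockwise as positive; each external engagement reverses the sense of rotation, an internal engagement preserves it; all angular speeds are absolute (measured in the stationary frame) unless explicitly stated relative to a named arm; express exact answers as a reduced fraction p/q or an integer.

topology: planetary set — G1 39T / G2 18T / G3 75T, arm = carrier (Willis)
row 1 — lock + rotate with arm: ω_sun = ω_ring = ω_arm = x
superposition row 2 [arm held]: sun y, ring −(39/75)·y, arm 0
boundary: total ω_ring = x − (39/75)·y = 0 and total ω_arm = x = 1  ⇒  y = 25/13, x = 1
row 2 ring = −(39/75)·25/13 = -1
totals (row 1 + row 2): sun 1 + 25/13 = 38/13, ring 1 + (-1) = 0, arm 1 + 0 = 1
asked cell (row2, ring) = -1

row1: w_G1=1 w_G3=1 w_R=1
row2: w_G1=25/13 w_G3=-1 w_R=0
total: w_G1=38/13 w_G3=0 w_R=1
asked value: -1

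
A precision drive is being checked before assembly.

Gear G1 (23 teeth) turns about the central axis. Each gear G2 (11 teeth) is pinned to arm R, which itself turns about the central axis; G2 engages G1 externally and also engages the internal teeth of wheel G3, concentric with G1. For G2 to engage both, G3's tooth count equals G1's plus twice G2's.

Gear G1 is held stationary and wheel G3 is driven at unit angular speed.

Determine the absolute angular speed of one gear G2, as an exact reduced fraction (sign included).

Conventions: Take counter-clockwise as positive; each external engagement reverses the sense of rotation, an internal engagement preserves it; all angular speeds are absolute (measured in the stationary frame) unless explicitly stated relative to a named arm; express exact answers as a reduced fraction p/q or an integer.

recognized (axles ride arm R): planetary set, 23/11/45 teeth
ring teeth: 23 + 2·11 = 45
23(ω_sun−ω_arm) = −45(ω_ring−ω_arm),  ω_sun = 0, ω_ring = 1
23(0−ω_arm) = −45(1−ω_arm)  ⇒  68·ω_arm = 45  ⇒  ω_arm = 45/68
sun–planet mesh: 23·(0−45/68) = −11·(ω_p−ω_arm)  ⇒  ω_p−ω_arm = 1035/748
ω_p = 45/68 + 1035/748 = 45/22
exact speed ratio = 45/22

45/22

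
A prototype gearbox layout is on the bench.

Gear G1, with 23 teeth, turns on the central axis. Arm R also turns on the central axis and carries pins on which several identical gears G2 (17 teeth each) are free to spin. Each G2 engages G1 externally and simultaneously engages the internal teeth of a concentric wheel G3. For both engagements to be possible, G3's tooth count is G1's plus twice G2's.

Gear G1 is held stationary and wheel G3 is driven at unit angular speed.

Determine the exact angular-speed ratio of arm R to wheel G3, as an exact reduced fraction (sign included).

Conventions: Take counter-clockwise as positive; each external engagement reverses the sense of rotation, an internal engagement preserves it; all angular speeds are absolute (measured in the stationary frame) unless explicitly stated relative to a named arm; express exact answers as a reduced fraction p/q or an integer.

planetary set (23T centre, 17T on arm, 57T internal) — Willis relation
ring teeth: 23 + 2·17 = 57
23(ω_sun−ω_arm) = −57(ω_ring−ω_arm),  ω_sun = 0, ω_ring = 1
23(0−ω_arm) = −57(1−ω_arm)  ⇒  80·ω_arm = 57  ⇒  ω_arm = 57/80
ω_out/ω_in = 57/80

57/80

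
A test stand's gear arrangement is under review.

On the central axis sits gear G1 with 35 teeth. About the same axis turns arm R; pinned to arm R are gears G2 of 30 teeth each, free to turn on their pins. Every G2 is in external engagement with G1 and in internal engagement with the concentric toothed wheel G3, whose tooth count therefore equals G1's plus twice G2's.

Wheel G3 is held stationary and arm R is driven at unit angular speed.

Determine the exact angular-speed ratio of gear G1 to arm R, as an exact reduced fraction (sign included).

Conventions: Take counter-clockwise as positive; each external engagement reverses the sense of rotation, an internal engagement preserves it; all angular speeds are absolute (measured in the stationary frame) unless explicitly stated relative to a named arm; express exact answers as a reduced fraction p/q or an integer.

topology: planetary set — G1 35T / G2 30T / G3 95T, arm = carrier (Willis)
ring teeth: 35 + 2·30 = 95
35(ω_sun−ω_arm) = −95(ω_ring−ω_arm),  ω_ring = 0, ω_arm = 1
ω_sun = 1 − (95/35)(0−1) = 26/7
ω_out/ω_in = 26/7

26/7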